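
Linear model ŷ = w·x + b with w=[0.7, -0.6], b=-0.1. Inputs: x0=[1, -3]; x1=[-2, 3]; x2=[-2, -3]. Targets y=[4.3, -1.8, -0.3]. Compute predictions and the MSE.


ŷ0 = (0.7)·(1) + (-0.6)·(-3) - 0.1 = 2.4
ŷ1 = (0.7)·(-2) + (-0.6)·(3) - 0.1 = -3.3
ŷ2 = (0.7)·(-2) + (-0.6)·(-3) - 0.1 = 0.3
errors² = [3.61, 2.25, 0.36]
MSE = 6.2200/3 = 2.0733

2.0733


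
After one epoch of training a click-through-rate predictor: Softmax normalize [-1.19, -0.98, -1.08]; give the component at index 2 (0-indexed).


Exponentials: e^-1.19=0.3042, e^-0.98=0.3753, e^-1.08=0.3396
Sum = 1.0191
Softmax = [0.2985, 0.3683, 0.3332]
p[2] = 0.3396/1.0191 = 0.3332

0.3332


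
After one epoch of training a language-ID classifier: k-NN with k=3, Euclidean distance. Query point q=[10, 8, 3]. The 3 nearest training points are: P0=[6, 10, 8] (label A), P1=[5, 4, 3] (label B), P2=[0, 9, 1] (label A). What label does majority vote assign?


d(q,P0) = 6.7082  (label A)
d(q,P1) = 6.4031  (label B)
d(q,P2) = 10.247  (label A)
Votes: A=2, B=1
Majority → A

A


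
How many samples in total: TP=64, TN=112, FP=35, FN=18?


Total = TP + TN + FP + FN
= 64 + 112 + 35 + 18
= 229
(Predicted positive: 99, predicted negative: 130)

229


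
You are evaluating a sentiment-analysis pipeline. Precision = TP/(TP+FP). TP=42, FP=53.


Precision = TP/(TP+FP)
= 42/(42+53)
= 42/95 = 44.21%

44.21%


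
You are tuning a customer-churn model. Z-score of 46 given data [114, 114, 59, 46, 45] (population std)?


μ = 75.6, σ = 31.7402
z = (46 - 75.6)/31.7402 = -0.9326

-0.9326


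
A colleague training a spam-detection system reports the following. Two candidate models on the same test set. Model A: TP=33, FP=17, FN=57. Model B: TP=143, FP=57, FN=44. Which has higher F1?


Model A: P=33/50=0.66, R=33/90=0.3667, F1=2PR/(P+R)=2TP/(2TP+FP+FN)=66/140=0.4714
Model B: P=143/200=0.715, R=143/187=0.7647, F1=2PR/(P+R)=2TP/(2TP+FP+FN)=286/387=0.739
0.4714 < 0.739 → Model B

Model B


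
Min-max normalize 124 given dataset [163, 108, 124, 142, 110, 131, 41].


min=41, max=163
(124-41)/(163-41) = 83/122 = 0.6803

0.6803


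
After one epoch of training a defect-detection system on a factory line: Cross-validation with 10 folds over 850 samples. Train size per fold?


Fold size = 850/10 = 85
Training per fold = 850 - 85 = 765

765


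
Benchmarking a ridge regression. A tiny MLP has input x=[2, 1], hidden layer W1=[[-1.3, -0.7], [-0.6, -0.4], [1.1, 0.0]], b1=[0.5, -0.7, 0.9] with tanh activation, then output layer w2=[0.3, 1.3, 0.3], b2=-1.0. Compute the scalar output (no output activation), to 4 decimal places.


z1[0] = (-1.3)·(2) + (-0.7)·(1) + 0.5 = -2.8
z1[1] = (-0.6)·(2) + (-0.4)·(1) - 0.7 = -2.3
z1[2] = (1.1)·(2) + (0.0)·(1) + 0.9 = 3.1
h = tanh(z1) = [-0.9926, -0.9801, 0.9959]
output = (0.3)·(-0.9926) + (1.3)·(-0.9801) + (0.3)·(0.9959) - 1.0 = -2.2731

-2.2731


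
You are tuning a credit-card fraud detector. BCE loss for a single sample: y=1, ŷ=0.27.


BCE = -[y·ln(p) + (1-y)·ln(1-p)]
= -1·ln(0.27) - 0
= -ln(0.27) = 1.3093

1.3093


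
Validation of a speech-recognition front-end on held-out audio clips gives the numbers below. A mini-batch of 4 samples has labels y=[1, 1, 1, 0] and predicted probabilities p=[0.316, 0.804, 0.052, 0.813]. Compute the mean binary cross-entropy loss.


L[0] = -ln(0.316) = 1.152
L[1] = -ln(0.804) = 0.2182
L[2] = -ln(0.052) = 2.9565
L[3] = -ln(1-0.813) = -ln(0.187) = 1.6766
mean = (1.152 + 0.2182 + 2.9565 + 1.6766)/4 = 1.5008

1.5008


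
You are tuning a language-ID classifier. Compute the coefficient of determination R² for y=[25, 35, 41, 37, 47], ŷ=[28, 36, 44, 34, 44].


ȳ = 37
SS_res = Σ(y-ŷ)² = 37
SS_tot = Σ(y-ȳ)² = 264
R² = 1 - SS_res/SS_tot = 1 - 0.1402 = 0.8598

0.8598


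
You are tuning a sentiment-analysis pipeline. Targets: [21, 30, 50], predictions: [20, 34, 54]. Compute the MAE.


Absolute errors: |21-20|=1, |30-34|=4, |50-54|=4
Sum = 9
MAE = 9/3 = 3

3


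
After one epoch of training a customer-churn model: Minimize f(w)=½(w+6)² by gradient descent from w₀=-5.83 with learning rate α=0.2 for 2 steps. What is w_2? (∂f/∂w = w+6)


step 1: grad = -5.83+6 = 0.17; w = -5.83 - 0.2·(0.17) = -5.864
step 2: grad = -5.864+6 = 0.136; w = -5.864 - 0.2·(0.136) = -5.8912

-5.8912


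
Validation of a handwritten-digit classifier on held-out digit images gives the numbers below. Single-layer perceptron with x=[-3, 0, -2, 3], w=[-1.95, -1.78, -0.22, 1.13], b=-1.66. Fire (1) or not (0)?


z = (-3)·(-1.95) + (0)·(-1.78) + (-2)·(-0.22) + (3)·(1.13) - 1.66
  = 8.02
step(z) = 1 (z≥0)

1


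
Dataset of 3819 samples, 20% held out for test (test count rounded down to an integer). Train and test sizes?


Test = ⌊3819·20/100⌋ = 763
Train = 3819 - 763 = 3056

Train: 3056, Test: 763


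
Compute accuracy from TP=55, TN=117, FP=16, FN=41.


Accuracy = (TP+TN)/(TP+TN+FP+FN)
= (55+117)/(229)
= 172/229 = 75.11%

75.11%


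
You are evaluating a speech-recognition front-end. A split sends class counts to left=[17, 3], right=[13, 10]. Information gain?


Parent = [30, 13], H_parent = 0.8841
H_left = 0.6098 (n=20), H_right = 0.9877 (n=23)
H_children = (20/43)·0.6098 + (23/43)·0.9877 = 0.8119
IG = 0.8841 - 0.8119 = 0.0722

0.0722


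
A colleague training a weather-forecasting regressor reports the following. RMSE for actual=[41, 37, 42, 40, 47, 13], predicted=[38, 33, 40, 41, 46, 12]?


MSE = 32/6 = 5.3333
RMSE = √(32/6) = 2.3094

2.3094


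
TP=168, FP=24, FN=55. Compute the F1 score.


Precision = 168/192 = 0.875
Recall = 168/223 = 0.7534
F1 = 2·P·R/(P+R) = 2·TP/(2·TP+FP+FN) = 336/(336+24+55) = 336/415 = 0.8096

0.8096


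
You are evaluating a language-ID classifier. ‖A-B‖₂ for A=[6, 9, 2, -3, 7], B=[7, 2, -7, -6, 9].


d = √((6-7)² + (9-2)² + (2+ 7)² + (-3+ 6)² + (7-9)²)
  = √(1 + 49 + 81 + 9 + 4)
  = √144 = 12.0

12.0


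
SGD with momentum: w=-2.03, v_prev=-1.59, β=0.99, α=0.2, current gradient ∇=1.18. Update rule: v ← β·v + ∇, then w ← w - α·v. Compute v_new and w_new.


v_new = 0.99·-1.59 + 1.18 = -1.5741 + 1.18 = -0.3941
w_new = -2.03 - 0.2·-0.3941 = -2.03 + 0.07882 = -1.95118

v_new=-0.3941, w_new=-1.95118


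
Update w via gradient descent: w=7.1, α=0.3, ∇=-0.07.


w_new = w - α·∇
= 7.1 - 0.3·-0.07
= 7.1 + 0.021
= 7.121

7.121


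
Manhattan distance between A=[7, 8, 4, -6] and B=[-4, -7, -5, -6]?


d = |7+ 4| + |8+ 7| + |4+ 5| + |-6+ 6|
  = 11 + 15 + 9 + 0
  = 35

35


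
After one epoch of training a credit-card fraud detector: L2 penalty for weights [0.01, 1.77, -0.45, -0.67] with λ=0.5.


‖w‖₂² = (0.01)² + (1.77)² + (-0.45)² + (-0.67)²
     = 0.0001 + 3.1329 + 0.2025 + 0.4489
     = 3.7844
λ·‖w‖₂² = 0.5·3.7844 = 1.8922

1.8922


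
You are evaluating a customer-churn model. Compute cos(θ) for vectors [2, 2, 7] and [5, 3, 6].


A·B = 2·5 + 2·3 + 7·6 = 58
‖A‖ = √57 = 7.5498, ‖B‖ = √70 = 8.3666
cos = 58/(√57·√70) = 58/√3990 = 0.9182

0.9182


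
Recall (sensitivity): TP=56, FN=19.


Recall = TP/(TP+FN)
= 56/(56+19)
= 56/75 = 74.67%

74.67%


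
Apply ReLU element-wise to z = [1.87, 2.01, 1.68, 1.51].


ReLU(1.87) = max(0, 1.87) = 1.87
ReLU(2.01) = max(0, 2.01) = 2.01
ReLU(1.68) = max(0, 1.68) = 1.68
ReLU(1.51) = max(0, 1.51) = 1.51
result = [1.87, 2.01, 1.68, 1.51]

[1.87, 2.01, 1.68, 1.51]


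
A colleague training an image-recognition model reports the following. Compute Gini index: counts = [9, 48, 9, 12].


Probabilities: [9/78, 48/78, 9/78, 12/78] ≈ [0.1154, 0.6154, 0.1154, 0.1538]
Σpᵢ² = (81 + 2304 + 81 + 144)/78² = 2610/6084
Gini = 1 - Σpᵢ² = 1 - 2610/6084 = 0.571

0.571


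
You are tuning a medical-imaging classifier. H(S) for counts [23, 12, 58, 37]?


Probabilities: [23/130, 12/130, 58/130, 37/130] ≈ [0.1769, 0.0923, 0.4462, 0.2846]
H = -((23/130)·log₂(23/130) + (12/130)·log₂(12/130) + (58/130)·log₂(58/130) + (37/130)·log₂(37/130))
  = 1.7949 bits

1.7949 bits


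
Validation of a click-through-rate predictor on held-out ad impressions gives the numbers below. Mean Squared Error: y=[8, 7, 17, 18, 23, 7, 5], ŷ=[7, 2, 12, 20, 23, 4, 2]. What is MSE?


Squared errors: (8-7)²=1, (7-2)²=25, (17-12)²=25, (18-20)²=4, (23-23)²=0, (7-4)²=9, (5-2)²=9
Sum = 73
MSE = 73/7 = 73/7

73/7


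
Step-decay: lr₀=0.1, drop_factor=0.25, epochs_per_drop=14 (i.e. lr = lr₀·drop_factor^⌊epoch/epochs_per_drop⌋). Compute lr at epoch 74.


n_drops = ⌊74/14⌋ = 5
lr = 0.1·0.25^5 = 0.1·0.0009765625 = 0.00009765625

0.00009765625


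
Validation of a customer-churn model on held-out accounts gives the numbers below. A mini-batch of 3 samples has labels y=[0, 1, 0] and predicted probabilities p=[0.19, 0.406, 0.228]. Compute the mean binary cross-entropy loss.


L[0] = -ln(1-0.19) = -ln(0.81) = 0.2107
L[1] = -ln(0.406) = 0.9014
L[2] = -ln(1-0.228) = -ln(0.772) = 0.2588
mean = (0.2107 + 0.9014 + 0.2588)/3 = 0.457

0.457


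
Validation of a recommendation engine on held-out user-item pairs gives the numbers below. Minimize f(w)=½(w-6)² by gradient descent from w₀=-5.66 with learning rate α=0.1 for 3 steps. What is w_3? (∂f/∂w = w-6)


step 1: grad = -5.66-6 = -11.66; w = -5.66 - 0.1·(-11.66) = -4.494
step 2: grad = -4.494-6 = -10.494; w = -4.494 - 0.1·(-10.494) = -3.4446
step 3: grad = -3.4446-6 = -9.4446; w = -3.4446 - 0.1·(-9.4446) = -2.50014

-2.50014


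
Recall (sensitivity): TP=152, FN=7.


Recall = TP/(TP+FN)
= 152/(152+7)
= 152/159 = 95.6%

95.6%


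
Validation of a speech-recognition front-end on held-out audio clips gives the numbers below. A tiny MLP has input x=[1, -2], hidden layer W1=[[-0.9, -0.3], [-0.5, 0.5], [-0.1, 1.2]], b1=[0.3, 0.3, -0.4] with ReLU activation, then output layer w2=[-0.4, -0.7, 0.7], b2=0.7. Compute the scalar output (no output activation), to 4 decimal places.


z1[0] = (-0.9)·(1) + (-0.3)·(-2) + 0.3 = 0.0
z1[1] = (-0.5)·(1) + (0.5)·(-2) + 0.3 = -1.2
z1[2] = (-0.1)·(1) + (1.2)·(-2) - 0.4 = -2.9
h = ReLU(z1) = [0.0, 0.0, 0.0]
output = (-0.4)·(0.0) + (-0.7)·(0.0) + (0.7)·(0.0) + 0.7 = 0.7

0.7


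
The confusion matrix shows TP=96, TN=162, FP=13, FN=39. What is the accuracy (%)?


Accuracy = (TP+TN)/(TP+TN+FP+FN)
= (96+162)/(310)
= 258/310 = 83.23%

83.23%


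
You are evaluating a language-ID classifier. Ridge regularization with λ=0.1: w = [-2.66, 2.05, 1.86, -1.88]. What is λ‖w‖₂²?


‖w‖₂² = (-2.66)² + (2.05)² + (1.86)² + (-1.88)²
     = 7.0756 + 4.2025 + 3.4596 + 3.5344
     = 18.2721
λ·‖w‖₂² = 0.1·18.2721 = 1.82721

1.82721


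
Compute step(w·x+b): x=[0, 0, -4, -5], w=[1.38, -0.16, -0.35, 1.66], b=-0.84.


z = (0)·(1.38) + (0)·(-0.16) + (-4)·(-0.35) + (-5)·(1.66) - 0.84
  = -7.74
step(z) = 0 (z<0)

0


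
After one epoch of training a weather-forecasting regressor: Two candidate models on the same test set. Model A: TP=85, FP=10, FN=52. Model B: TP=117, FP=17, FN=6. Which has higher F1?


Model A: P=85/95=0.8947, R=85/137=0.6204, F1=2PR/(P+R)=2TP/(2TP+FP+FN)=170/232=0.7328
Model B: P=117/134=0.8731, R=117/123=0.9512, F1=2PR/(P+R)=2TP/(2TP+FP+FN)=234/257=0.9105
0.7328 < 0.9105 → Model B

Model B


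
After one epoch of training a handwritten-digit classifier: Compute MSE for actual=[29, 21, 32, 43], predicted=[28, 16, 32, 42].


Squared errors: (29-28)²=1, (21-16)²=25, (32-32)²=0, (43-42)²=1
Sum = 27
MSE = 27/4 = 27/4

27/4


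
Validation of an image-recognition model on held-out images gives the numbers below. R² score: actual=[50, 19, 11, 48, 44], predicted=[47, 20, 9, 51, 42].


ȳ = 34.4
SS_res = Σ(y-ŷ)² = 27
SS_tot = Σ(y-ȳ)² = 1305.2
R² = 1 - SS_res/SS_tot = 1 - 0.0207 = 0.9793

0.9793


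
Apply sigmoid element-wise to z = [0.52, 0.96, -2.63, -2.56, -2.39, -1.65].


σ(0.52) = 1/(1+e^-0.52) = 0.6271
σ(0.96) = 1/(1+e^-0.96) = 0.7231
σ(-2.63) = 1/(1+e^2.63) = 0.0672
σ(-2.56) = 1/(1+e^2.56) = 0.0718
σ(-2.39) = 1/(1+e^2.39) = 0.0839
σ(-1.65) = 1/(1+e^1.65) = 0.1611
result = [0.6271, 0.7231, 0.0672, 0.0718, 0.0839, 0.1611]

[0.6271, 0.7231, 0.0672, 0.0718, 0.0839, 0.1611]


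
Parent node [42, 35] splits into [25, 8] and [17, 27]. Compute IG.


Parent = [42, 35], H_parent = 0.994
H_left = 0.799 (n=33), H_right = 0.9624 (n=44)
H_children = (33/77)·0.799 + (44/77)·0.9624 = 0.8924
IG = 0.994 - 0.8924 = 0.1016

0.1016


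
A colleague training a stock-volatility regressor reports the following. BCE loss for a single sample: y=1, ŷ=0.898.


BCE = -[y·ln(p) + (1-y)·ln(1-p)]
= -1·ln(0.898) - 0
= -ln(0.898) = 0.1076

0.1076


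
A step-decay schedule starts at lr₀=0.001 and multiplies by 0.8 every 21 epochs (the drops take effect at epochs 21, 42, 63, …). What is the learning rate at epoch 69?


n_drops = ⌊69/21⌋ = 3
lr = 0.001·0.8^3 = 0.001·0.512 = 0.000512

0.000512


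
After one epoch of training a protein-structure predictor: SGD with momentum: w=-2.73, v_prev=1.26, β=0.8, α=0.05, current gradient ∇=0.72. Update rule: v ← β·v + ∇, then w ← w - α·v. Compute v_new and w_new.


v_new = 0.8·1.26 + 0.72 = 1.008 + 0.72 = 1.728
w_new = -2.73 - 0.05·1.728 = -2.73 - 0.0864 = -2.8164

v_new=1.728, w_new=-2.8164


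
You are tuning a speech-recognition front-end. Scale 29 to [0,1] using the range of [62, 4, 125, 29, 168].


min=4, max=168
(29-4)/(168-4) = 25/164 = 0.1524

0.1524


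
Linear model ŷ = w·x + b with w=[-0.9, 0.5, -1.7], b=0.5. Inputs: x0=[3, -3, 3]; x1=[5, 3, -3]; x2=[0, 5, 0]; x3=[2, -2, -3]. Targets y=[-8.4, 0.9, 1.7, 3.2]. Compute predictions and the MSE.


ŷ0 = (-0.9)·(3) + (0.5)·(-3) + (-1.7)·(3) + 0.5 = -8.8
ŷ1 = (-0.9)·(5) + (0.5)·(3) + (-1.7)·(-3) + 0.5 = 2.6
ŷ2 = (-0.9)·(0) + (0.5)·(5) + (-1.7)·(0) + 0.5 = 3.0
ŷ3 = (-0.9)·(2) + (0.5)·(-2) + (-1.7)·(-3) + 0.5 = 2.8
errors² = [0.16, 2.89, 1.69, 0.16]
MSE = 4.9000/4 = 1.225

1.225


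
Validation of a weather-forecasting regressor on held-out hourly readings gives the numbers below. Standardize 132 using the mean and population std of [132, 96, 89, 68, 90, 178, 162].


μ = 116.4286, σ = 38.4033
z = (132 - 116.4286)/38.4033 = 0.4055

0.4055


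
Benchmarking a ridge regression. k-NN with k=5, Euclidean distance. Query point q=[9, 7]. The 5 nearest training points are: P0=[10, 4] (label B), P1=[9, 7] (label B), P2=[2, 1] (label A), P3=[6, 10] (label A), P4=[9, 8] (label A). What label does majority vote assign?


d(q,P0) = 3.1623  (label B)
d(q,P1) = 0.0  (label B)
d(q,P2) = 9.2195  (label A)
d(q,P3) = 4.2426  (label A)
d(q,P4) = 1.0  (label A)
Votes: A=3, B=2
Majority → A

A


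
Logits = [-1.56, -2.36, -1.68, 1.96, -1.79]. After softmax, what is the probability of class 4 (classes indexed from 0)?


Exponentials: e^-1.56=0.2101, e^-2.36=0.0944, e^-1.68=0.1864, e^1.96=7.0993, e^-1.79=0.167
Sum = 7.7572
Softmax = [0.0271, 0.0122, 0.024, 0.9152, 0.0215]
p[4] = 0.167/7.7572 = 0.0215

0.0215


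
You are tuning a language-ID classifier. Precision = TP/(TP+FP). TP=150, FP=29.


Precision = TP/(TP+FP)
= 150/(150+29)
= 150/179 = 83.8%

83.8%


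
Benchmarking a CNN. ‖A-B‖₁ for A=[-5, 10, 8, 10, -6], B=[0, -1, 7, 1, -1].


d = |-5-0| + |10+ 1| + |8-7| + |10-1| + |-6+ 1|
  = 5 + 11 + 1 + 9 + 5
  = 31

31


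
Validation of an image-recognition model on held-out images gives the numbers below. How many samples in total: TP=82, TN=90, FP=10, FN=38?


Total = TP + TN + FP + FN
= 82 + 90 + 10 + 38
= 220
(Predicted positive: 92, predicted negative: 128)

220


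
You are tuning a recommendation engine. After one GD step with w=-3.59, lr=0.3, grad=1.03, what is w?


w_new = w - α·∇
= -3.59 - 0.3·1.03
= -3.59 - 0.309
= -3.899

-3.899


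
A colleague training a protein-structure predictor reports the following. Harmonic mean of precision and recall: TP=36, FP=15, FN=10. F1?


Precision = 36/51 = 0.7059
Recall = 36/46 = 0.7826
F1 = 2·P·R/(P+R) = 2·TP/(2·TP+FP+FN) = 72/(72+15+10) = 72/97 = 0.7423

0.7423


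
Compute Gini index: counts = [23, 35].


Probabilities: [23/58, 35/58] ≈ [0.3966, 0.6034]
Σpᵢ² = (529 + 1225)/58² = 1754/3364
Gini = 1 - Σpᵢ² = 1 - 1754/3364 = 0.4786

0.4786


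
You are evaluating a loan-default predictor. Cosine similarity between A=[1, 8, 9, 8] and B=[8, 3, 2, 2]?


A·B = 1·8 + 8·3 + 9·2 + 8·2 = 66
‖A‖ = √210 = 14.4914, ‖B‖ = √81 = 9
cos = 66/(√210·√81) = 66/√17010 = 0.506

0.506


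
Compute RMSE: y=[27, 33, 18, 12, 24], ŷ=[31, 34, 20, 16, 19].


MSE = 62/5 = 12.4
RMSE = √(62/5) = 3.5214

3.5214


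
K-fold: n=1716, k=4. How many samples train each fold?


Fold size = 1716/4 = 429
Training per fold = 1716 - 429 = 1287

1287


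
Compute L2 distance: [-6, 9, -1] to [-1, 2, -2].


d = √((-6+ 1)² + (9-2)² + (-1+ 2)²)
  = √(25 + 49 + 1)
  = √75 = 8.6603

8.6603


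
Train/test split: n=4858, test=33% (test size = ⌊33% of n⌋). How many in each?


Test = ⌊4858·33/100⌋ = 1603
Train = 4858 - 1603 = 3255

Train: 3255, Test: 1603


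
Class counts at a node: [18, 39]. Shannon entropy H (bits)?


Probabilities: [18/57, 39/57] ≈ [0.3158, 0.6842]
H = -((18/57)·log₂(18/57) + (39/57)·log₂(39/57))
  = 0.8997 bits

0.8997 bits


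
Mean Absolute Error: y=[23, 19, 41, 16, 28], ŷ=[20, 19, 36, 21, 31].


Absolute errors: |23-20|=3, |19-19|=0, |41-36|=5, |16-21|=5, |28-31|=3
Sum = 16
MAE = 16/5 = 16/5

16/5


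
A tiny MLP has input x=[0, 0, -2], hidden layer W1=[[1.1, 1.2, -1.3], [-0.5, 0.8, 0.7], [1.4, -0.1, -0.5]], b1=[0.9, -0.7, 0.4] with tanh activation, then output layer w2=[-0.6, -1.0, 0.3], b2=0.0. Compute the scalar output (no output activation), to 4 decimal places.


z1[0] = (1.1)·(0) + (1.2)·(0) + (-1.3)·(-2) + 0.9 = 3.5
z1[1] = (-0.5)·(0) + (0.8)·(0) + (0.7)·(-2) - 0.7 = -2.1
z1[2] = (1.4)·(0) + (-0.1)·(0) + (-0.5)·(-2) + 0.4 = 1.4
h = tanh(z1) = [0.9982, -0.9705, 0.8854]
output = (-0.6)·(0.9982) + (-1.0)·(-0.9705) + (0.3)·(0.8854) + 0.0 = 0.6372

0.6372


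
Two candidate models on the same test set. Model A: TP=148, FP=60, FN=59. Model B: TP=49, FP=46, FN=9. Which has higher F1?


Model A: P=148/208=0.7115, R=148/207=0.715, F1=2PR/(P+R)=2TP/(2TP+FP+FN)=296/415=0.7133
Model B: P=49/95=0.5158, R=49/58=0.8448, F1=2PR/(P+R)=2TP/(2TP+FP+FN)=98/153=0.6405
0.7133 > 0.6405 → Model A

Model A


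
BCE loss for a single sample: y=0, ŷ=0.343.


BCE = -[y·ln(p) + (1-y)·ln(1-p)]
= -0 - 1·ln(1-0.343)
= -ln(0.657) = 0.4201

0.4201


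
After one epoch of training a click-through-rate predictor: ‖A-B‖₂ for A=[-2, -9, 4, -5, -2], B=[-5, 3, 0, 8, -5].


d = √((-2+ 5)² + (-9-3)² + (4-0)² + (-5-8)² + (-2+ 5)²)
  = √(9 + 144 + 16 + 169 + 9)
  = √347 = 18.6279

18.6279


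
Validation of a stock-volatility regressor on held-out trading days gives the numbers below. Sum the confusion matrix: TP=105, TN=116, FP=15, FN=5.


Total = TP + TN + FP + FN
= 105 + 116 + 15 + 5
= 241
(Predicted positive: 120, predicted negative: 121)

241


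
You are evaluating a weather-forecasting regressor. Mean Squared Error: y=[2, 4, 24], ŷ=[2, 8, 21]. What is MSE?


Squared errors: (2-2)²=0, (4-8)²=16, (24-21)²=9
Sum = 25
MSE = 25/3 = 25/3

25/3


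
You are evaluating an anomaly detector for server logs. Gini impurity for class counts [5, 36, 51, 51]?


Probabilities: [5/143, 36/143, 51/143, 51/143] ≈ [0.035, 0.2517, 0.3566, 0.3566]
Σpᵢ² = (25 + 1296 + 2601 + 2601)/143² = 6523/20449
Gini = 1 - Σpᵢ² = 1 - 6523/20449 = 0.681

0.681


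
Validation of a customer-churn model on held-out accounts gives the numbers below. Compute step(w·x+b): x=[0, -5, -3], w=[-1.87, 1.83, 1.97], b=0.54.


z = (0)·(-1.87) + (-5)·(1.83) + (-3)·(1.97) + 0.54
  = -14.52
step(z) = 0 (z<0)

0


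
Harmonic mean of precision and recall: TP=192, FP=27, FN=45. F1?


Precision = 192/219 = 0.8767
Recall = 192/237 = 0.8101
F1 = 2·P·R/(P+R) = 2·TP/(2·TP+FP+FN) = 384/(384+27+45) = 384/456 = 0.8421

0.8421


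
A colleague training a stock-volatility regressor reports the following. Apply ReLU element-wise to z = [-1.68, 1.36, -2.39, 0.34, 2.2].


ReLU(-1.68) = max(0, -1.68) = 0.0
ReLU(1.36) = max(0, 1.36) = 1.36
ReLU(-2.39) = max(0, -2.39) = 0.0
ReLU(0.34) = max(0, 0.34) = 0.34
ReLU(2.2) = max(0, 2.2) = 2.2
result = [0.0, 1.36, 0.0, 0.34, 2.2]

[0.0, 1.36, 0.0, 0.34, 2.2]


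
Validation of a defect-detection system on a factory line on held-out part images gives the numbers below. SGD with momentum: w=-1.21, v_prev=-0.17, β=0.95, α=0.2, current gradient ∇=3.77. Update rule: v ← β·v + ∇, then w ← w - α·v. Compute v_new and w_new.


v_new = 0.95·-0.17 + 3.77 = -0.1615 + 3.77 = 3.6085
w_new = -1.21 - 0.2·3.6085 = -1.21 - 0.7217 = -1.9317

v_new=3.6085, w_new=-1.9317


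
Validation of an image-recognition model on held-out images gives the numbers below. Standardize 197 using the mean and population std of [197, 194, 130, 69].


μ = 147.5, σ = 52.6332
z = (197 - 147.5)/52.6332 = 0.9405

0.9405


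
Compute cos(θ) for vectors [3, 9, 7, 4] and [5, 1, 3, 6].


A·B = 3·5 + 9·1 + 7·3 + 4·6 = 69
‖A‖ = √155 = 12.4499, ‖B‖ = √71 = 8.4261
cos = 69/(√155·√71) = 69/√11005 = 0.6577

0.6577


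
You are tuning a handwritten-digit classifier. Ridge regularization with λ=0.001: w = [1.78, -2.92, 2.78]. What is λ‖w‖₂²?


‖w‖₂² = (1.78)² + (-2.92)² + (2.78)²
     = 3.1684 + 8.5264 + 7.7284
     = 19.4232
λ·‖w‖₂² = 0.001·19.4232 = 0.019423

0.019423


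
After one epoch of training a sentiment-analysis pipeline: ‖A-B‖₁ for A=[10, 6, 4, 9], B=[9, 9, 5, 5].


d = |10-9| + |6-9| + |4-5| + |9-5|
  = 1 + 3 + 1 + 4
  = 9

9


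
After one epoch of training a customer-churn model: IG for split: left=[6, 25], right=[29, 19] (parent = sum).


Parent = [35, 44], H_parent = 0.9906
H_left = 0.7088 (n=31), H_right = 0.9685 (n=48)
H_children = (31/79)·0.7088 + (48/79)·0.9685 = 0.8666
IG = 0.9906 - 0.8666 = 0.124

0.124


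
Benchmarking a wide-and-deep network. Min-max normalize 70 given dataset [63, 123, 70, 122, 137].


min=63, max=137
(70-63)/(137-63) = 7/74 = 0.0946

0.0946


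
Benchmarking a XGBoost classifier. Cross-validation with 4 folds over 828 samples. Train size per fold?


Fold size = 828/4 = 207
Training per fold = 828 - 207 = 621

621


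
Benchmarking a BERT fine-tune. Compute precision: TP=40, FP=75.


Precision = TP/(TP+FP)
= 40/(40+75)
= 40/115 = 34.78%

34.78%


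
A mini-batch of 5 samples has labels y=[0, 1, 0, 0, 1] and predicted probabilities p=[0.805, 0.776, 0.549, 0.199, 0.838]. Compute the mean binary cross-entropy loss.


L[0] = -ln(1-0.805) = -ln(0.195) = 1.6348
L[1] = -ln(0.776) = 0.2536
L[2] = -ln(1-0.549) = -ln(0.451) = 0.7963
L[3] = -ln(1-0.199) = -ln(0.801) = 0.2219
L[4] = -ln(0.838) = 0.1767
mean = (1.6348 + 0.2536 + 0.7963 + 0.2219 + 0.1767)/5 = 0.6167

0.6167


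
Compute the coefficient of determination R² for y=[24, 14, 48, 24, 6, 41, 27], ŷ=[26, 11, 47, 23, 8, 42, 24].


ȳ = 26.2857
SS_res = Σ(y-ŷ)² = 29
SS_tot = Σ(y-ȳ)² = 1261.43
R² = 1 - SS_res/SS_tot = 1 - 0.023 = 0.977

0.977


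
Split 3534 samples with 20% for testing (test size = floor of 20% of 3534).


Test = ⌊3534·20/100⌋ = 706
Train = 3534 - 706 = 2828

Train: 2828, Test: 706


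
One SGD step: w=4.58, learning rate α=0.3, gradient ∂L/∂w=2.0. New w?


w_new = w - α·∇
= 4.58 - 0.3·2.0
= 4.58 - 0.6
= 3.98

3.98


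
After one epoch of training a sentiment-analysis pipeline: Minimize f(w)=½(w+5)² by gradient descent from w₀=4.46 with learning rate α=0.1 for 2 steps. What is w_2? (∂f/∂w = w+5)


step 1: grad = 4.46+5 = 9.46; w = 4.46 - 0.1·(9.46) = 3.514
step 2: grad = 3.514+5 = 8.514; w = 3.514 - 0.1·(8.514) = 2.6626

2.6626


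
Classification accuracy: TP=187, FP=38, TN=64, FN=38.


Accuracy = (TP+TN)/(TP+TN+FP+FN)
= (187+64)/(327)
= 251/327 = 76.76%

76.76%


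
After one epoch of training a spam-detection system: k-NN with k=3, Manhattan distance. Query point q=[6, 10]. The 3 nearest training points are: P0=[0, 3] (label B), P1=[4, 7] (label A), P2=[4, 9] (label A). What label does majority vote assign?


d(q,P0) = 13  (label B)
d(q,P1) = 5  (label A)
d(q,P2) = 3  (label A)
Votes: A=2, B=1
Majority → A

A


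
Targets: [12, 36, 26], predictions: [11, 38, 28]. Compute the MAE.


Absolute errors: |12-11|=1, |36-38|=2, |26-28|=2
Sum = 5
MAE = 5/3 = 5/3

5/3


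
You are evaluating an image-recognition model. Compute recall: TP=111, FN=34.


Recall = TP/(TP+FN)
= 111/(111+34)
= 111/145 = 76.55%

76.55%


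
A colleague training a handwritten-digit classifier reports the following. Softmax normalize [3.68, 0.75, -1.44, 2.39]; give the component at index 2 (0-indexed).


Exponentials: e^3.68=39.6464, e^0.75=2.117, e^-1.44=0.2369, e^2.39=10.9135
Sum = 52.9138
Softmax = [0.7493, 0.04, 0.0045, 0.2063]
p[2] = 0.2369/52.9138 = 0.0045

0.0045


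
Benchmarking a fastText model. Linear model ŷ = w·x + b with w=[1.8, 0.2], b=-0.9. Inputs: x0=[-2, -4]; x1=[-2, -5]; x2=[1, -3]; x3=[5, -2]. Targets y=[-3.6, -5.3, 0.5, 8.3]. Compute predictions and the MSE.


ŷ0 = (1.8)·(-2) + (0.2)·(-4) - 0.9 = -5.3
ŷ1 = (1.8)·(-2) + (0.2)·(-5) - 0.9 = -5.5
ŷ2 = (1.8)·(1) + (0.2)·(-3) - 0.9 = 0.3
ŷ3 = (1.8)·(5) + (0.2)·(-2) - 0.9 = 7.7
errors² = [2.89, 0.04, 0.04, 0.36]
MSE = 3.3300/4 = 0.8325

0.8325


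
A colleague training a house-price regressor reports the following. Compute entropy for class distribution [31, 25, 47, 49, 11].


Probabilities: [31/163, 25/163, 47/163, 49/163, 11/163] ≈ [0.1902, 0.1534, 0.2883, 0.3006, 0.0675]
H = -((31/163)·log₂(31/163) + (25/163)·log₂(25/163) + (47/163)·log₂(47/163) + (49/163)·log₂(49/163) + (11/163)·log₂(11/163))
  = 2.1713 bits

2.1713 bits


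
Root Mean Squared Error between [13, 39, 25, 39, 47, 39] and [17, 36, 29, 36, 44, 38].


MSE = 60/6 = 10
RMSE = √(60/6) = 3.1623

3.1623


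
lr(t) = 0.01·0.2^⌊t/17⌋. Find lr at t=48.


n_drops = ⌊48/17⌋ = 2
lr = 0.01·0.2^2 = 0.01·0.04 = 0.0004

0.0004


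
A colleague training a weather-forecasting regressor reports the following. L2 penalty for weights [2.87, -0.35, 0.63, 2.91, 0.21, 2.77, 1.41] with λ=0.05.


‖w‖₂² = (2.87)² + (-0.35)² + (0.63)² + (2.91)² + (0.21)² + (2.77)² + (1.41)²
     = 8.2369 + 0.1225 + 0.3969 + 8.4681 + 0.0441 + 7.6729 + 1.9881
     = 26.9295
λ·‖w‖₂² = 0.05·26.9295 = 1.346475

1.346475


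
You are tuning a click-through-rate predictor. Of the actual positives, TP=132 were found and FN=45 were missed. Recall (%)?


Recall = TP/(TP+FN)
= 132/(132+45)
= 132/177 = 74.58%

74.58%


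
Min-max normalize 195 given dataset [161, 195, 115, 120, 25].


min=25, max=195
(195-25)/(195-25) = 170/170 = 1.0

1.0


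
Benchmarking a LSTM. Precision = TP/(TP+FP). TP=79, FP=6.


Precision = TP/(TP+FP)
= 79/(79+6)
= 79/85 = 92.94%

92.94%


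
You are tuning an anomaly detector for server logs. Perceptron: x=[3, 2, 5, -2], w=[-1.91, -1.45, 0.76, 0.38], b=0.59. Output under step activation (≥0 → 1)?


z = (3)·(-1.91) + (2)·(-1.45) + (5)·(0.76) + (-2)·(0.38) + 0.59
  = -5.0
step(z) = 0 (z<0)

0


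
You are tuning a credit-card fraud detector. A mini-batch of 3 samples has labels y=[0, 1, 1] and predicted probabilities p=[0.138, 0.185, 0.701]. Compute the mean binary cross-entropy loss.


L[0] = -ln(1-0.138) = -ln(0.862) = 0.1485
L[1] = -ln(0.185) = 1.6874
L[2] = -ln(0.701) = 0.3552
mean = (0.1485 + 1.6874 + 0.3552)/3 = 0.7304

0.7304


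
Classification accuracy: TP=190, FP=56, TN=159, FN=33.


Accuracy = (TP+TN)/(TP+TN+FP+FN)
= (190+159)/(438)
= 349/438 = 79.68%

79.68%


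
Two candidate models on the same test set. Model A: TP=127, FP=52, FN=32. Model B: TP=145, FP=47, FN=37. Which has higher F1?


Model A: P=127/179=0.7095, R=127/159=0.7987, F1=2PR/(P+R)=2TP/(2TP+FP+FN)=254/338=0.7515
Model B: P=145/192=0.7552, R=145/182=0.7967, F1=2PR/(P+R)=2TP/(2TP+FP+FN)=290/374=0.7754
0.7515 < 0.7754 → Model B

Model B


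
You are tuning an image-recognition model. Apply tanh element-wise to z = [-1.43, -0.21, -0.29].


tanh(-1.43) = -0.8917
tanh(-0.21) = -0.207
tanh(-0.29) = -0.2821
result = [-0.8917, -0.207, -0.2821]

[-0.8917, -0.207, -0.2821]


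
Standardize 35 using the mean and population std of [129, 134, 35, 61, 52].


μ = 82.2, σ = 41.1407
z = (35 - 82.2)/41.1407 = -1.1473

-1.1473


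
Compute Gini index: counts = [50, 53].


Probabilities: [50/103, 53/103] ≈ [0.4854, 0.5146]
Σpᵢ² = (2500 + 2809)/103² = 5309/10609
Gini = 1 - Σpᵢ² = 1 - 5309/10609 = 0.4996

0.4996


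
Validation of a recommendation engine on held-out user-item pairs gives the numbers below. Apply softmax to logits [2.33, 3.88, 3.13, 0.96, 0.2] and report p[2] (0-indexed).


Exponentials: e^2.33=10.2779, e^3.88=48.4242, e^3.13=22.874, e^0.96=2.6117, e^0.2=1.2214
Sum = 85.4092
Softmax = [0.1203, 0.567, 0.2678, 0.0306, 0.0143]
p[2] = 22.874/85.4092 = 0.2678

0.2678


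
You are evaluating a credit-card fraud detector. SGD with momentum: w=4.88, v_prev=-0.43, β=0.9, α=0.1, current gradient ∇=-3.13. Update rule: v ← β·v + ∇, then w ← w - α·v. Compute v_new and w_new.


v_new = 0.9·-0.43 - 3.13 = -0.387 - 3.13 = -3.517
w_new = 4.88 - 0.1·-3.517 = 4.88 + 0.3517 = 5.2317

v_new=-3.517, w_new=5.2317


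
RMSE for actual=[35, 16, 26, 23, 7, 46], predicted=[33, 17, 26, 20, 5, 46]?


MSE = 18/6 = 3
RMSE = √(18/6) = 1.7321

1.7321


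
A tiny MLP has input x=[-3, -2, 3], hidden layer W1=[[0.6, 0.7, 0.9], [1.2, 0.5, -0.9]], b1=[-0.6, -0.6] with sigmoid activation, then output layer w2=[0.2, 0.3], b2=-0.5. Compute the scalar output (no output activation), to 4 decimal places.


z1[0] = (0.6)·(-3) + (0.7)·(-2) + (0.9)·(3) - 0.6 = -1.1
z1[1] = (1.2)·(-3) + (0.5)·(-2) + (-0.9)·(3) - 0.6 = -7.9
h = sigmoid(z1) = [0.2497, 0.0004]
output = (0.2)·(0.2497) + (0.3)·(0.0004) - 0.5 = -0.4499

-0.4499


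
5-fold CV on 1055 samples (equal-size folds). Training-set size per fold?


Fold size = 1055/5 = 211
Training per fold = 1055 - 211 = 844

844


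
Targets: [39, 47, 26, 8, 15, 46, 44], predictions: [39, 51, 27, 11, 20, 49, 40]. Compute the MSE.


Squared errors: (39-39)²=0, (47-51)²=16, (26-27)²=1, (8-11)²=9, (15-20)²=25, (46-49)²=9, (44-40)²=16
Sum = 76
MSE = 76/7 = 76/7

76/7


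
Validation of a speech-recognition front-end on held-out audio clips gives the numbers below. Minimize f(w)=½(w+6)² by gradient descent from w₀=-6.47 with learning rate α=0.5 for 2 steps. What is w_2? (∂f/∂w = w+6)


step 1: grad = -6.47+6 = -0.47; w = -6.47 - 0.5·(-0.47) = -6.235
step 2: grad = -6.235+6 = -0.235; w = -6.235 - 0.5·(-0.235) = -6.1175

-6.1175


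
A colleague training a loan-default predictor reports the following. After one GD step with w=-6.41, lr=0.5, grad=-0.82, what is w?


w_new = w - α·∇
= -6.41 - 0.5·-0.82
= -6.41 + 0.41
= -6

-6


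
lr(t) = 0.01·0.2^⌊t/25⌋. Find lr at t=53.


n_drops = ⌊53/25⌋ = 2
lr = 0.01·0.2^2 = 0.01·0.04 = 0.0004

0.0004


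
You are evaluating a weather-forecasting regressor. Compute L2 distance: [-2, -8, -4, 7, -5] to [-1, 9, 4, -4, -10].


d = √((-2+ 1)² + (-8-9)² + (-4-4)² + (7+ 4)² + (-5+ 10)²)
  = √(1 + 289 + 64 + 121 + 25)
  = √500 = 22.3607

22.3607


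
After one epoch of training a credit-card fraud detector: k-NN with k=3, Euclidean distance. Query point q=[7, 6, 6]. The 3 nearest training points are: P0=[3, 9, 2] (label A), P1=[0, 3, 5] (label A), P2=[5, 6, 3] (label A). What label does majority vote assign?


d(q,P0) = 6.4031  (label A)
d(q,P1) = 7.6811  (label A)
d(q,P2) = 3.6056  (label A)
Votes: A=3, B=0
Majority → A

A


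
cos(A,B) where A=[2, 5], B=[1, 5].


A·B = 2·1 + 5·5 = 27
‖A‖ = √29 = 5.3852, ‖B‖ = √26 = 5.099
cos = 27/(√29·√26) = 27/√754 = 0.9833

0.9833


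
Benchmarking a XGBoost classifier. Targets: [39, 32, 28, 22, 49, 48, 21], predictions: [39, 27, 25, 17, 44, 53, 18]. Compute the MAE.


Absolute errors: |39-39|=0, |32-27|=5, |28-25|=3, |22-17|=5, |49-44|=5, |48-53|=5, |21-18|=3
Sum = 26
MAE = 26/7 = 26/7

26/7


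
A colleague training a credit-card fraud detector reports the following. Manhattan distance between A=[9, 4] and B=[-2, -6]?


d = |9+ 2| + |4+ 6|
  = 11 + 10
  = 21

21


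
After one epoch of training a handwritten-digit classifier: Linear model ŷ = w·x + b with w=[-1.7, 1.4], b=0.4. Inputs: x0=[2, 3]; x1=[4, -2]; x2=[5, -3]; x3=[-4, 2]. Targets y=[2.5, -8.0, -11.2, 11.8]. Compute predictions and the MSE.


ŷ0 = (-1.7)·(2) + (1.4)·(3) + 0.4 = 1.2
ŷ1 = (-1.7)·(4) + (1.4)·(-2) + 0.4 = -9.2
ŷ2 = (-1.7)·(5) + (1.4)·(-3) + 0.4 = -12.3
ŷ3 = (-1.7)·(-4) + (1.4)·(2) + 0.4 = 10.0
errors² = [1.69, 1.44, 1.21, 3.24]
MSE = 7.5800/4 = 1.895

1.895


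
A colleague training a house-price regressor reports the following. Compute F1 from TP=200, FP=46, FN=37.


Precision = 200/246 = 0.813
Recall = 200/237 = 0.8439
F1 = 2·P·R/(P+R) = 2·TP/(2·TP+FP+FN) = 400/(400+46+37) = 400/483 = 0.8282

0.8282


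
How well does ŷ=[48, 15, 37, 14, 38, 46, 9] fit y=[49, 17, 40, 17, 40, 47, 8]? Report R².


ȳ = 31.1429
SS_res = Σ(y-ŷ)² = 29
SS_tot = Σ(y-ȳ)² = 1662.86
R² = 1 - SS_res/SS_tot = 1 - 0.0174 = 0.9826

0.9826


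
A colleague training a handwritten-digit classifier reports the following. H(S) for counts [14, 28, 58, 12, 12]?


Probabilities: [14/124, 28/124, 58/124, 12/124, 12/124] ≈ [0.1129, 0.2258, 0.4677, 0.0968, 0.0968]
H = -((14/124)·log₂(14/124) + (28/124)·log₂(28/124) + (58/124)·log₂(58/124) + (12/124)·log₂(12/124) + (12/124)·log₂(12/124))
  = 2.0049 bits

2.0049 bits


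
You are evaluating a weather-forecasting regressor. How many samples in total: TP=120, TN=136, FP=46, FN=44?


Total = TP + TN + FP + FN
= 120 + 136 + 46 + 44
= 346
(Predicted positive: 166, predicted negative: 180)

346


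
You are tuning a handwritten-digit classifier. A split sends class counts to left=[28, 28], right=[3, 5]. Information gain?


Parent = [31, 33], H_parent = 0.9993
H_left = 1 (n=56), H_right = 0.9544 (n=8)
H_children = (56/64)·1 + (8/64)·0.9544 = 0.9943
IG = 0.9993 - 0.9943 = 0.005

0.005


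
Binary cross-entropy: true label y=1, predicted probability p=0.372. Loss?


BCE = -[y·ln(p) + (1-y)·ln(1-p)]
= -1·ln(0.372) - 0
= -ln(0.372) = 0.9889

0.9889


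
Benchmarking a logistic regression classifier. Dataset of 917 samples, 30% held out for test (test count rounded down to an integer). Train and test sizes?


Test = ⌊917·30/100⌋ = 275
Train = 917 - 275 = 642

Train: 642, Test: 275


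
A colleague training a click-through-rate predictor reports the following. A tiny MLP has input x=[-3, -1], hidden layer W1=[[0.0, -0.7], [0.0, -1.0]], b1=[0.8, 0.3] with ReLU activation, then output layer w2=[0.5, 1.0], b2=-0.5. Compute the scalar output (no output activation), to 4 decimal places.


z1[0] = (0.0)·(-3) + (-0.7)·(-1) + 0.8 = 1.5
z1[1] = (0.0)·(-3) + (-1.0)·(-1) + 0.3 = 1.3
h = ReLU(z1) = [1.5, 1.3]
output = (0.5)·(1.5) + (1.0)·(1.3) - 0.5 = 1.55

1.55


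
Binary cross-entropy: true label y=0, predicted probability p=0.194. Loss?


BCE = -[y·ln(p) + (1-y)·ln(1-p)]
= -0 - 1·ln(1-0.194)
= -ln(0.806) = 0.2157

0.2157


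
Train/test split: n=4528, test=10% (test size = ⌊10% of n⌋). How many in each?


Test = ⌊4528·10/100⌋ = 452
Train = 4528 - 452 = 4076

Train: 4076, Test: 452


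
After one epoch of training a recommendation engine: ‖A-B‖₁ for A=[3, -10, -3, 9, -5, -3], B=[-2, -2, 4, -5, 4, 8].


d = |3+ 2| + |-10+ 2| + |-3-4| + |9+ 5| + |-5-4| + |-3-8|
  = 5 + 8 + 7 + 14 + 9 + 11
  = 54

54


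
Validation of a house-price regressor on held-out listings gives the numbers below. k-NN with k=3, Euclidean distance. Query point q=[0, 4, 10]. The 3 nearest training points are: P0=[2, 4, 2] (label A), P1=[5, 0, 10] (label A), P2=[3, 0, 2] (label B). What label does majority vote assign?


d(q,P0) = 8.2462  (label A)
d(q,P1) = 6.4031  (label A)
d(q,P2) = 9.434  (label B)
Votes: A=2, B=1
Majority → A

A


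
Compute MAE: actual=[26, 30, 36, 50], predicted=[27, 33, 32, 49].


Absolute errors: |26-27|=1, |30-33|=3, |36-32|=4, |50-49|=1
Sum = 9
MAE = 9/4 = 9/4

9/4


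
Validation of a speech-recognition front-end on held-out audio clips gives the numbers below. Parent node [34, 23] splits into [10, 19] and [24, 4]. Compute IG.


Parent = [34, 23], H_parent = 0.973
H_left = 0.9294 (n=29), H_right = 0.5917 (n=28)
H_children = (29/57)·0.9294 + (28/57)·0.5917 = 0.7635
IG = 0.973 - 0.7635 = 0.2095

0.2095


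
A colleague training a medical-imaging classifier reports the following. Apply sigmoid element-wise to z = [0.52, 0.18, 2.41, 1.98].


σ(0.52) = 1/(1+e^-0.52) = 0.6271
σ(0.18) = 1/(1+e^-0.18) = 0.5449
σ(2.41) = 1/(1+e^-2.41) = 0.9176
σ(1.98) = 1/(1+e^-1.98) = 0.8787
result = [0.6271, 0.5449, 0.9176, 0.8787]

[0.6271, 0.5449, 0.9176, 0.8787]


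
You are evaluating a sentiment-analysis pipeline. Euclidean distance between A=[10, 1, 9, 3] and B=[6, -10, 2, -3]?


d = √((10-6)² + (1+ 10)² + (9-2)² + (3+ 3)²)
  = √(16 + 121 + 49 + 36)
  = √222 = 14.8997

14.8997


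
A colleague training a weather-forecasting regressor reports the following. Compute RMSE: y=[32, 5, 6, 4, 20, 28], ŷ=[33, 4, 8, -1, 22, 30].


MSE = 39/6 = 6.5
RMSE = √(39/6) = 2.5495

2.5495


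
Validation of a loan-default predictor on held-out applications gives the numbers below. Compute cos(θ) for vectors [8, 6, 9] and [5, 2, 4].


A·B = 8·5 + 6·2 + 9·4 = 88
‖A‖ = √181 = 13.4536, ‖B‖ = √45 = 6.7082
cos = 88/(√181·√45) = 88/√8145 = 0.9751

0.9751


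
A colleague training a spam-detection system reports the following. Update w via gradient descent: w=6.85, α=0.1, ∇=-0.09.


w_new = w - α·∇
= 6.85 - 0.1·-0.09
= 6.85 + 0.009
= 6.859

6.859


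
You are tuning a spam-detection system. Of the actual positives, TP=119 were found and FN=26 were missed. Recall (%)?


Recall = TP/(TP+FN)
= 119/(119+26)
= 119/145 = 82.07%

82.07%


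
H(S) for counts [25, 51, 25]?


Probabilities: [25/101, 51/101, 25/101] ≈ [0.2475, 0.505, 0.2475]
H = -((25/101)·log₂(25/101) + (51/101)·log₂(51/101) + (25/101)·log₂(25/101))
  = 1.495 bits

1.495 bits


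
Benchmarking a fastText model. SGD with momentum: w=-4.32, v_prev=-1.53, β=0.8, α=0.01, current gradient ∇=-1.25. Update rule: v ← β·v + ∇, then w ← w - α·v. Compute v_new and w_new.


v_new = 0.8·-1.53 - 1.25 = -1.224 - 1.25 = -2.474
w_new = -4.32 - 0.01·-2.474 = -4.32 + 0.02474 = -4.29526

v_new=-2.474, w_new=-4.29526


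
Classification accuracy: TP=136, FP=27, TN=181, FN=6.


Accuracy = (TP+TN)/(TP+TN+FP+FN)
= (136+181)/(350)
= 317/350 = 90.57%

90.57%


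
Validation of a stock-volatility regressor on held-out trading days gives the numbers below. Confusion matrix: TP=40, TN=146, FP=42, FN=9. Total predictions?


Total = TP + TN + FP + FN
= 40 + 146 + 42 + 9
= 237
(Predicted positive: 82, predicted negative: 155)

237


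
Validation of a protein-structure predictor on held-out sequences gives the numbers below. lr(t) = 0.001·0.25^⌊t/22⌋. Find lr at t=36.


n_drops = ⌊36/22⌋ = 1
lr = 0.001·0.25^1 = 0.001·0.25 = 0.00025

0.00025


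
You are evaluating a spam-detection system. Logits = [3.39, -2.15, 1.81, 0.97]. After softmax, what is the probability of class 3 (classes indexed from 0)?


Exponentials: e^3.39=29.666, e^-2.15=0.1165, e^1.81=6.1104, e^0.97=2.6379
Sum = 38.5308
Softmax = [0.7699, 0.003, 0.1586, 0.0685]
p[3] = 2.6379/38.5308 = 0.0685

0.0685
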